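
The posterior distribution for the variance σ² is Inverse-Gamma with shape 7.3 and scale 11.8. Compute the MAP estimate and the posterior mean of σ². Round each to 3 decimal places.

σ²_MAP = 1.422, E[σ²|data] = 1.873

Mode = β/(α+1) = 11.8/8.3 = 1.422.
Mean = β/(α−1) = 11.8/6.3 = 1.873.
The posterior is right-skewed, so the mean exceeds the mode.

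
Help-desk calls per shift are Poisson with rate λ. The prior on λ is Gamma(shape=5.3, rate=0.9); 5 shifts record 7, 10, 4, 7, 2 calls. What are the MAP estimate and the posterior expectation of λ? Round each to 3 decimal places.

Σ counts = 30. Posterior: Gamma(shape = 5.3+30 = 35.3, rate = 0.9+5 = 5.9).
Mode = (α−1)/β = 34.3/5.9 = 5.814.
Mean = α/β = 35.3/5.9 = 5.983.

MAP = 5.814; posterior mean = 5.983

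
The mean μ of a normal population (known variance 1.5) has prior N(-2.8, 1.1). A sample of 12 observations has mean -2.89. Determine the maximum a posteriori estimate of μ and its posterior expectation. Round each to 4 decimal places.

MAP = -2.8808, posterior mean = -2.8808

Posterior for μ is Normal. Precision-weighted mean: (1/1.1·-2.8 + 12/1.5·-2.89) / (1/1.1 + 12/1.5) = -2.8808.
A Normal posterior is symmetric, so mode = mean.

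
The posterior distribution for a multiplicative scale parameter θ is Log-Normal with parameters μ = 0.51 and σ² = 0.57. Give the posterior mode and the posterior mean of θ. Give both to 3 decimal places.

Mode = exp(μ − σ²) = exp(-0.06) = 0.942.
Mean = exp(μ + σ²/2) = exp(0.795) = 2.214.

θ_MAP = 0.942, E[θ|data] = 2.214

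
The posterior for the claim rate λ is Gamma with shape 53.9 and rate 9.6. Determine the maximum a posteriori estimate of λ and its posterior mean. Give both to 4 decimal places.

Mode = (α−1)/β = 52.9/9.6 = 5.5104.
Mean = α/β = 53.9/9.6 = 5.6146.
The mean is pulled above the mode by the posterior's right skew.

MAP = 5.5104, posterior mean = 5.6146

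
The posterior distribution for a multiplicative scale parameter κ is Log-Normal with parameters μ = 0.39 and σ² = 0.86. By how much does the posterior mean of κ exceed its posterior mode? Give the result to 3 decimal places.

Mode = exp(μ − σ²) = exp(-0.47) = 0.625.
Mean = exp(μ + σ²/2) = exp(0.820) = 2.270.
Difference = 2.270 − 0.625 = 1.645.

1.645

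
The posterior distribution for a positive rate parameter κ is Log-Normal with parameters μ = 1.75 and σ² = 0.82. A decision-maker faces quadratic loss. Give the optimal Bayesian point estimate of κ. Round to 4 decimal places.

Mode = exp(μ − σ²) = exp(0.93) = 2.5345.
Mean = exp(μ + σ²/2) = exp(2.160) = 8.6711.
Quadratic loss ⇒ the optimal estimator is the posterior mean.

8.6711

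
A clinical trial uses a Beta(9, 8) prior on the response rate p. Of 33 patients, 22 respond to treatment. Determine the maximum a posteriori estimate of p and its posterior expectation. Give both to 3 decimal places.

Posterior: Beta(9+22, 8+11) = Beta(31, 19).
Mode = (31−1)/(31+19−2) = 30/48 = 0.625.
Mean = 31/(31+19) = 31/50 = 0.620.

p_MAP = 0.625, E[p|data] = 0.620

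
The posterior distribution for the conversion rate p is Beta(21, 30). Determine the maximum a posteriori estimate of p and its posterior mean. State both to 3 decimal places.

Mode = (21−1)/(21+30−2) = 20/49 = 0.408.
Mean = 21/(21+30) = 21/51 = 0.412.
The mean is pulled above the mode by the posterior's right skew.

MAP = 0.408, posterior mean = 0.412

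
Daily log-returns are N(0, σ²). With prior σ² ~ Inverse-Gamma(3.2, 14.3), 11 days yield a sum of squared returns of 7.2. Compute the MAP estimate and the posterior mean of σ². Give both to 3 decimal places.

Posterior: Inverse-Gamma(shape = 3.2+11/2 = 8.7, scale = 14.3+7.2/2 = 17.9).
Mode = β/(α+1) = 17.9/9.7 = 1.845.
Mean = β/(α−1) = 17.9/7.7 = 2.325.

MAP estimate = 1.845, posterior mean = 2.325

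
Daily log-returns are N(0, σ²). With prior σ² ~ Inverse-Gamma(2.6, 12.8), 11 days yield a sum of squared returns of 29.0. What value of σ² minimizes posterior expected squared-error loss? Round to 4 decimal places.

3.8451

Posterior: Inverse-Gamma(shape = 2.6+11/2 = 8.1, scale = 12.8+29.0/2 = 27.3).
Mode = β/(α+1) = 27.3/9.1 = 3.0000.
Mean = β/(α−1) = 27.3/7.1 = 3.8451.
Squared-error loss ⇒ the optimal estimator is the posterior mean.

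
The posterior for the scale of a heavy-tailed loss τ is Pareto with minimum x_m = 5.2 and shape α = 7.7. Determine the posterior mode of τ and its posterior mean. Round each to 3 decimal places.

The Pareto density is strictly decreasing on [x_m, ∞), so the mode is x_m = 5.200.
Mean = α·x_m/(α−1) = 7.7·5.2/6.7 = 5.976.
Mean > mode: the posterior has a right tail.

MAP = 5.200; posterior mean = 5.976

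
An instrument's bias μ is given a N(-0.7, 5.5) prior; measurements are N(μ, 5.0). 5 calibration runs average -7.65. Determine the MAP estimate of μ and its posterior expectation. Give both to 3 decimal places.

μ_MAP = -6.581, E[μ|data] = -6.581

Posterior for μ is Normal. Precision-weighted mean: (1/5.5·-0.7 + 5/5.0·-7.65) / (1/5.5 + 5/5.0) = -6.581.
A Normal posterior is symmetric, so mode = mean.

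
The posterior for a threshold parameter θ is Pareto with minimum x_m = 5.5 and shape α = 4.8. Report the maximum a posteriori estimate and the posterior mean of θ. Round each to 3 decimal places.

MAP = 5.500, posterior mean = 6.947

The Pareto density is strictly decreasing on [x_m, ∞), so the mode is x_m = 5.500.
Mean = α·x_m/(α−1) = 4.8·5.5/3.8 = 6.947.
The posterior is right-skewed, so the mean exceeds the mode.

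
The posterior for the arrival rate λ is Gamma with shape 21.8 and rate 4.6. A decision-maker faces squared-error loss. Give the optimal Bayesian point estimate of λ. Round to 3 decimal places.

4.739

Mode = (α−1)/β = 20.8/4.6 = 4.522.
Mean = α/β = 21.8/4.6 = 4.739.
Squared-error loss ⇒ the optimal estimator is the posterior mean.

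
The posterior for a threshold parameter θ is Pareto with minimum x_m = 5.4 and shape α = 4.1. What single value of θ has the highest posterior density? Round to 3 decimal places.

The Pareto density is strictly decreasing on [x_m, ∞), so the mode is x_m = 5.400.
Mean = α·x_m/(α−1) = 4.1·5.4/3.1 = 7.142.
This is the posterior mode — the MAP estimate.

5.400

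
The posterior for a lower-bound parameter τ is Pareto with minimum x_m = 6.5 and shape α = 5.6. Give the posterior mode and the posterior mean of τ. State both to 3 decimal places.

The Pareto density is strictly decreasing on [x_m, ∞), so the mode is x_m = 6.500.
Mean = α·x_m/(α−1) = 5.6·6.5/4.6 = 7.913.
Right-skewed posterior ⇒ mode < mean.

MAP = 6.500, posterior mean = 7.913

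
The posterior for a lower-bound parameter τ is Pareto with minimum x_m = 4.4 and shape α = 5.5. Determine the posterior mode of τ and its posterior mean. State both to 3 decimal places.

The Pareto density is strictly decreasing on [x_m, ∞), so the mode is x_m = 4.400.
Mean = α·x_m/(α−1) = 5.5·4.4/4.5 = 5.378.

τ_MAP = 4.400, E[τ|data] = 5.378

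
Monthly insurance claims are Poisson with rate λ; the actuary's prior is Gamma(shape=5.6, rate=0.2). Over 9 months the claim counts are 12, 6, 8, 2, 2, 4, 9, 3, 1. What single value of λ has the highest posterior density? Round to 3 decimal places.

Σ counts = 47. Posterior: Gamma(shape = 5.6+47 = 52.6, rate = 0.2+9 = 9.2).
Mode = (α−1)/β = 51.6/9.2 = 5.609.
Mean = α/β = 52.6/9.2 = 5.717.
This is the posterior mode — the MAP estimate.

5.609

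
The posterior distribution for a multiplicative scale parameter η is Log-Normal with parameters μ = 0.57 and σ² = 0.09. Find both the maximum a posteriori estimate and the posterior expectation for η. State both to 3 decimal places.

Mode = exp(μ − σ²) = exp(0.48) = 1.616.
Mean = exp(μ + σ²/2) = exp(0.615) = 1.850.
The mean is pulled above the mode by the posterior's right skew.

MAP = 1.616; posterior mean = 1.850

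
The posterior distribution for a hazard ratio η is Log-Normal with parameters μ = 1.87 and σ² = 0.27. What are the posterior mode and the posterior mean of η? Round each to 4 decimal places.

Mode = exp(μ − σ²) = exp(1.60) = 4.9530.
Mean = exp(μ + σ²/2) = exp(2.005) = 7.4261.

MAP: 4.9530. Posterior mean: 7.4261.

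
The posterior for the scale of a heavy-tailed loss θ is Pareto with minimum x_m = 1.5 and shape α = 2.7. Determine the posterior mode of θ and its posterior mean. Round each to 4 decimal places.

The Pareto density is strictly decreasing on [x_m, ∞), so the mode is x_m = 1.5000.
Mean = α·x_m/(α−1) = 2.7·1.5/1.7 = 2.3824.
Mean > mode: the posterior has a right tail.

MAP = 1.5000; posterior mean = 2.3824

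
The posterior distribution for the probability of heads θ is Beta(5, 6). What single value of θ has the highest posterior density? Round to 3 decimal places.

Mode = (5−1)/(5+6−2) = 4/9 = 0.444.
Mean = 5/(5+6) = 5/11 = 0.455.
This is the posterior mode — the MAP estimate.

0.444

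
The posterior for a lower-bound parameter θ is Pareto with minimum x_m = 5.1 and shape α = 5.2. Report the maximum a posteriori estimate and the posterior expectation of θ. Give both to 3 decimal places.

The Pareto density is strictly decreasing on [x_m, ∞), so the mode is x_m = 5.100.
Mean = α·x_m/(α−1) = 5.2·5.1/4.2 = 6.314.

MAP = 5.100, posterior mean = 6.314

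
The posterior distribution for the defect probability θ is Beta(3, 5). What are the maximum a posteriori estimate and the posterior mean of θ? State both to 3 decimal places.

Mode = (3−1)/(3+5−2) = 2/6 = 0.333.
Mean = 3/(3+5) = 3/8 = 0.375.

θ_MAP = 0.333, E[θ|data] = 0.375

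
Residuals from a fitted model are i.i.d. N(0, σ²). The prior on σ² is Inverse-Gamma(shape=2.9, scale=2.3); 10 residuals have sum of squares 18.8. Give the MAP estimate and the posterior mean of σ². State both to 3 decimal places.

Posterior: Inverse-Gamma(shape = 2.9+10/2 = 7.9, scale = 2.3+18.8/2 = 11.7).
Mode = β/(α+1) = 11.7/8.9 = 1.315.
Mean = β/(α−1) = 11.7/6.9 = 1.696.
Mean > mode: the posterior has a right tail.

σ²_MAP = 1.315, E[σ²|data] = 1.696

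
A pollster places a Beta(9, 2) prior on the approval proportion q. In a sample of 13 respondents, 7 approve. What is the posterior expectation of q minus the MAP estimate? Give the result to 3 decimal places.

Posterior: Beta(9+7, 2+6) = Beta(16, 8).
Mode = (16−1)/(16+8−2) = 15/22 = 0.682.
Mean = 16/(16+8) = 16/24 = 0.667.
Difference = 0.667 − 0.682 = -0.015.
The posterior is left-skewed, so the mode exceeds the mean.

-0.015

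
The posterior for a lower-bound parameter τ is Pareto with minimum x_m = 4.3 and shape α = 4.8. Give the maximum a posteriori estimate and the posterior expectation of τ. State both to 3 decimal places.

MAP = 4.300, posterior mean = 5.432

The Pareto density is strictly decreasing on [x_m, ∞), so the mode is x_m = 4.300.
Mean = α·x_m/(α−1) = 4.8·4.3/3.8 = 5.432.
Right-skewed posterior ⇒ mode < mean.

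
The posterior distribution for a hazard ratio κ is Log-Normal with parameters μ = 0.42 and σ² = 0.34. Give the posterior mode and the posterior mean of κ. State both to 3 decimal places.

Mode = exp(μ − σ²) = exp(0.08) = 1.083.
Mean = exp(μ + σ²/2) = exp(0.590) = 1.804.

posterior mode = 1.083, posterior mean = 1.804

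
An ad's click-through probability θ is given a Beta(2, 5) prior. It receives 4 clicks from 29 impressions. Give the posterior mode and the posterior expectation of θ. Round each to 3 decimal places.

Posterior: Beta(2+4, 5+25) = Beta(6, 30).
Mode = (6−1)/(6+30−2) = 5/34 = 0.147.
Mean = 6/(6+30) = 6/36 = 0.167.
The mean is pulled above the mode by the posterior's right skew.

posterior mode = 0.147, posterior expectation = 0.167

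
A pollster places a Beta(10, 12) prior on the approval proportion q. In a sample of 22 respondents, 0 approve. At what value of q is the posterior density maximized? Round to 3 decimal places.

0.214

Posterior: Beta(10+0, 12+22) = Beta(10, 34).
Mode = (10−1)/(10+34−2) = 9/42 = 0.214.
Mean = 10/(10+34) = 10/44 = 0.227.
This is the posterior mode — the MAP estimate.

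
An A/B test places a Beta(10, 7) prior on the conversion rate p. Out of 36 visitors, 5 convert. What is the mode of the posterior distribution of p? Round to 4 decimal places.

Posterior: Beta(10+5, 7+31) = Beta(15, 38).
Mode = (15−1)/(15+38−2) = 14/51 = 0.2745.
Mean = 15/(15+38) = 15/53 = 0.2830.
This is the posterior mode — the MAP estimate.

0.2745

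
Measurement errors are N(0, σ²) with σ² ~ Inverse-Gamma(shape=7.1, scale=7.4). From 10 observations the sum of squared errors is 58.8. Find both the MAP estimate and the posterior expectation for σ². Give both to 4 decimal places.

MAP estimate = 2.8092, posterior expectation = 3.3153

Posterior: Inverse-Gamma(shape = 7.1+10/2 = 12.1, scale = 7.4+58.8/2 = 36.8).
Mode = β/(α+1) = 36.8/13.1 = 2.8092.
Mean = β/(α−1) = 36.8/11.1 = 3.3153.
Right-skewed posterior ⇒ mode < mean.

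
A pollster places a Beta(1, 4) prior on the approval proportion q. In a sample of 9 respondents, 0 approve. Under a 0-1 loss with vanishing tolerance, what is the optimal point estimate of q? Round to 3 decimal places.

0.000

Posterior: Beta(1+0, 4+9) = Beta(1, 13).
Since α = 1 ≤ 1 and β > 1, the Beta density is monotone decreasing on [0,1]; the mode is at 0.
Mean = 1/(1+13) = 0.071.
This is the posterior mode — the MAP estimate.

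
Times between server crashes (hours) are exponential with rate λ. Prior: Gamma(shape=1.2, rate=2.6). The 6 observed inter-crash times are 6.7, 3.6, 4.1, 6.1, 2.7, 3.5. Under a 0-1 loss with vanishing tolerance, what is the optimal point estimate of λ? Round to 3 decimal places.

0.212

Σ times = 26.7. Posterior: Gamma(shape = 1.2+6 = 7.2, rate = 2.6+26.7 = 29.3).
Mode = (α−1)/β = 6.2/29.3 = 0.212.
Mean = α/β = 7.2/29.3 = 0.246.
This is the posterior mode — the MAP estimate.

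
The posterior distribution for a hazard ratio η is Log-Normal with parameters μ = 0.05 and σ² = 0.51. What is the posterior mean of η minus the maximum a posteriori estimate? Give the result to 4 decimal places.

Mode = exp(μ − σ²) = exp(-0.46) = 0.6313.
Mean = exp(μ + σ²/2) = exp(0.305) = 1.3566.
Difference = 1.3566 − 0.6313 = 0.7253.

0.7253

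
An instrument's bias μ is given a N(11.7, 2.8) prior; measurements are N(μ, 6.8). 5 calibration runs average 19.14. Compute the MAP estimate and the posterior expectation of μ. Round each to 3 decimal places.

Posterior for μ is Normal. Precision-weighted mean: (1/2.8·11.7 + 5/6.8·19.14) / (1/2.8 + 5/6.8) = 16.708.
A Normal posterior is symmetric, so mode = mean.

MAP estimate = 16.708, posterior expectation = 16.708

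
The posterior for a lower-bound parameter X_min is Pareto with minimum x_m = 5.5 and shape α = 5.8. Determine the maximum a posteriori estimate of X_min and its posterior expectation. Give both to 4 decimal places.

The Pareto density is strictly decreasing on [x_m, ∞), so the mode is x_m = 5.5000.
Mean = α·x_m/(α−1) = 5.8·5.5/4.8 = 6.6458.

MAP: 5.5000. Posterior mean: 6.6458.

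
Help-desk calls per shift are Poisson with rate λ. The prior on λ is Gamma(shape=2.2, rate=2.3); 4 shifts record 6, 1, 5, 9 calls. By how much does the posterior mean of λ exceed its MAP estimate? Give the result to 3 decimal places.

0.159

Σ counts = 21. Posterior: Gamma(shape = 2.2+21 = 23.2, rate = 2.3+4 = 6.3).
Mode = (α−1)/β = 22.2/6.3 = 3.524.
Mean = α/β = 23.2/6.3 = 3.683.
Difference = 3.683 − 3.524 = 0.159.
The posterior is right-skewed, so the mean exceeds the mode.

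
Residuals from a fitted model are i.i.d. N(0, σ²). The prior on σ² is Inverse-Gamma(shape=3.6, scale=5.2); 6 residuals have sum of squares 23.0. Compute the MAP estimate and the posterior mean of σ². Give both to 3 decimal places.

Posterior: Inverse-Gamma(shape = 3.6+6/2 = 6.6, scale = 5.2+23.0/2 = 16.7).
Mode = β/(α+1) = 16.7/7.6 = 2.197.
Mean = β/(α−1) = 16.7/5.6 = 2.982.
Mean > mode: the posterior has a right tail.

MAP = 2.197; posterior mean = 2.982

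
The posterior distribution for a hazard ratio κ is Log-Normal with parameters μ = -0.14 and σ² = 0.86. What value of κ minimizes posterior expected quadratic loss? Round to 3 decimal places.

Mode = exp(μ − σ²) = exp(-1.00) = 0.368.
Mean = exp(μ + σ²/2) = exp(0.290) = 1.336.
Quadratic loss ⇒ the optimal estimator is the posterior mean.

1.336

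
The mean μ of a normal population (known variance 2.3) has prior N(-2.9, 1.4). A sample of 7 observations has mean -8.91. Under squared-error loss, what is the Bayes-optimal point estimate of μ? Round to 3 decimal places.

Posterior for μ is Normal. Precision-weighted mean: (1/1.4·-2.9 + 7/2.3·-8.91) / (1/1.4 + 7/2.3) = -7.768.
A Normal posterior is symmetric, so mode = mean.
Squared-error loss ⇒ the optimal estimator is the posterior mean.

-7.768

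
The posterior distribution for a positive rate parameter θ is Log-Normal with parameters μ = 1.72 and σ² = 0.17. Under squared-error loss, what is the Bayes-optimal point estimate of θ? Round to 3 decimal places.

Mode = exp(μ − σ²) = exp(1.55) = 4.711.
Mean = exp(μ + σ²/2) = exp(1.805) = 6.080.
Squared-error loss ⇒ the optimal estimator is the posterior mean.

6.080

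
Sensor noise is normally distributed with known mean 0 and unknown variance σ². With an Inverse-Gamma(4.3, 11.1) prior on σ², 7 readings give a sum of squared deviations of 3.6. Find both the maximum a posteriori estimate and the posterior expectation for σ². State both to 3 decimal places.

MAP = 1.466, posterior mean = 1.897

Posterior: Inverse-Gamma(shape = 4.3+7/2 = 7.8, scale = 11.1+3.6/2 = 12.9).
Mode = β/(α+1) = 12.9/8.8 = 1.466.
Mean = β/(α−1) = 12.9/6.8 = 1.897.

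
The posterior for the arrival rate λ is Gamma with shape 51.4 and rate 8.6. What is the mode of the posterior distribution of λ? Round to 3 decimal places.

5.860

Mode = (α−1)/β = 50.4/8.6 = 5.860.
Mean = α/β = 51.4/8.6 = 5.977.
This is the posterior mode — the MAP estimate.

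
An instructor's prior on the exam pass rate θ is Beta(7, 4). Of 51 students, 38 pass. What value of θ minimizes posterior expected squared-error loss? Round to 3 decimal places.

0.726

Posterior: Beta(7+38, 4+13) = Beta(45, 17).
Mode = (45−1)/(45+17−2) = 44/60 = 0.733.
Mean = 45/(45+17) = 45/62 = 0.726.
Squared-error loss ⇒ the optimal estimator is the posterior mean.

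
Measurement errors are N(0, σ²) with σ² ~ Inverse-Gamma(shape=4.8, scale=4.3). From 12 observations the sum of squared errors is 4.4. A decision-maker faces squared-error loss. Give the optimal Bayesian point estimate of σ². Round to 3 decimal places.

0.663

Posterior: Inverse-Gamma(shape = 4.8+12/2 = 10.8, scale = 4.3+4.4/2 = 6.5).
Mode = β/(α+1) = 6.5/11.8 = 0.551.
Mean = β/(α−1) = 6.5/9.8 = 0.663.
Squared-error loss ⇒ the optimal estimator is the posterior mean.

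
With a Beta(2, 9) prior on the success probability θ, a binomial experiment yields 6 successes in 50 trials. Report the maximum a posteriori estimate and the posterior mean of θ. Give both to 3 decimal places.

Posterior: Beta(2+6, 9+44) = Beta(8, 53).
Mode = (8−1)/(8+53−2) = 7/59 = 0.119.
Mean = 8/(8+53) = 8/61 = 0.131.

MAP: 0.119. Posterior mean: 0.131.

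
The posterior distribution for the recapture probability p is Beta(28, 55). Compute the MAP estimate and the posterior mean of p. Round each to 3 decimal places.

Mode = (28−1)/(28+55−2) = 27/81 = 0.333.
Mean = 28/(28+55) = 28/83 = 0.337.

MAP: 0.333. Posterior mean: 0.337.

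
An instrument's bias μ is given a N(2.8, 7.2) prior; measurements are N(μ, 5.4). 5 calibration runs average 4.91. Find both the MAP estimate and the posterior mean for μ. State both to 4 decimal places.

Posterior for μ is Normal. Precision-weighted mean: (1/7.2·2.8 + 5/5.4·4.91) / (1/7.2 + 5/5.4) = 4.6348.
A Normal posterior is symmetric, so mode = mean.

μ_MAP = 4.6348, E[μ|data] = 4.6348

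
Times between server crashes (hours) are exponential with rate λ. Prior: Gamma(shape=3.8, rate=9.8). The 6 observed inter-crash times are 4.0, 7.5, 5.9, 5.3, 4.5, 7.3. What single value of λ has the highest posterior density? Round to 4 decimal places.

Σ times = 34.5. Posterior: Gamma(shape = 3.8+6 = 9.8, rate = 9.8+34.5 = 44.3).
Mode = (α−1)/β = 8.8/44.3 = 0.1986.
Mean = α/β = 9.8/44.3 = 0.2212.
This is the posterior mode — the MAP estimate.

0.1986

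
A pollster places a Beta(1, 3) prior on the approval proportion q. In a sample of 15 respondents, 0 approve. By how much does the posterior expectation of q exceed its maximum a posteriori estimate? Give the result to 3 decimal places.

Posterior: Beta(1+0, 3+15) = Beta(1, 18).
Since α = 1 ≤ 1 and β > 1, the Beta density is monotone decreasing on [0,1]; the mode is at 0.
Mean = 1/(1+18) = 0.053.
Difference = 0.053 − 0.000 = 0.053.
The mean is pulled above the mode by the posterior's right skew.

0.053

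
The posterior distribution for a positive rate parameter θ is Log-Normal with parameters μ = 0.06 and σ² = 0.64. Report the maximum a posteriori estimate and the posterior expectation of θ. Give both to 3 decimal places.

θ_MAP = 0.560, E[θ|data] = 1.462

Mode = exp(μ − σ²) = exp(-0.58) = 0.560.
Mean = exp(μ + σ²/2) = exp(0.380) = 1.462.
The posterior is right-skewed, so the mean exceeds the mode.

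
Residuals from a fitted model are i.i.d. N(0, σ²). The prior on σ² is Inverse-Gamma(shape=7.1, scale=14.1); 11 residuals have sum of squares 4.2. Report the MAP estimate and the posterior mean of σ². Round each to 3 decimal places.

MAP = 1.191, posterior mean = 1.397

Posterior: Inverse-Gamma(shape = 7.1+11/2 = 12.6, scale = 14.1+4.2/2 = 16.2).
Mode = β/(α+1) = 16.2/13.6 = 1.191.
Mean = β/(α−1) = 16.2/11.6 = 1.397.
The posterior is right-skewed, so the mean exceeds the mode.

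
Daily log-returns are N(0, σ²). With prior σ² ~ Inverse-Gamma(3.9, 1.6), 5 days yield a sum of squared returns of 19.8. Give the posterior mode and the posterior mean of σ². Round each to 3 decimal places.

posterior mode = 1.554, posterior mean = 2.130

Posterior: Inverse-Gamma(shape = 3.9+5/2 = 6.4, scale = 1.6+19.8/2 = 11.5).
Mode = β/(α+1) = 11.5/7.4 = 1.554.
Mean = β/(α−1) = 11.5/5.4 = 2.130.
Mean > mode: the posterior has a right tail.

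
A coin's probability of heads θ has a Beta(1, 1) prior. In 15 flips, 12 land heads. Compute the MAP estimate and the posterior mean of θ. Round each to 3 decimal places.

Posterior: Beta(1+12, 1+3) = Beta(13, 4).
Mode = (13−1)/(13+4−2) = 12/15 = 0.800.
Mean = 13/(13+4) = 13/17 = 0.765.

MAP: 0.800. Posterior mean: 0.765.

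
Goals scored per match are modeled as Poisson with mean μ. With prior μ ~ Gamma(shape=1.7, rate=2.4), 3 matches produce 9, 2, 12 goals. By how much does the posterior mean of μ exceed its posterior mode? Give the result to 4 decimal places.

Σ counts = 23. Posterior: Gamma(shape = 1.7+23 = 24.7, rate = 2.4+3 = 5.4).
Mode = (α−1)/β = 23.7/5.4 = 4.3889.
Mean = α/β = 24.7/5.4 = 4.5741.
Difference = 4.5741 − 4.3889 = 0.1852.

0.1852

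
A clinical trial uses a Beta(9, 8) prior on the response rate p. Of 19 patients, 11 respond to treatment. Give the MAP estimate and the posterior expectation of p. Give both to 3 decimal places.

MAP: 0.559. Posterior mean: 0.556.

Posterior: Beta(9+11, 8+8) = Beta(20, 16).
Mode = (20−1)/(20+16−2) = 19/34 = 0.559.
Mean = 20/(20+16) = 20/36 = 0.556.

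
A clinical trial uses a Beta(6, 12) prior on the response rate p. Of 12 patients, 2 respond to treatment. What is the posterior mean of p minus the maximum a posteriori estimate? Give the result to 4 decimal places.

0.0167

Posterior: Beta(6+2, 12+10) = Beta(8, 22).
Mode = (8−1)/(8+22−2) = 7/28 = 0.2500.
Mean = 8/(8+22) = 8/30 = 0.2667.
Difference = 0.2667 − 0.2500 = 0.0167.
Mean > mode: the posterior has a right tail.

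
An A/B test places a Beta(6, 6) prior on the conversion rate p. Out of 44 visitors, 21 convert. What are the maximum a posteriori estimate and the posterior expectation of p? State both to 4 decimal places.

MAP: 0.4815. Posterior mean: 0.4821.

Posterior: Beta(6+21, 6+23) = Beta(27, 29).
Mode = (27−1)/(27+29−2) = 26/54 = 0.4815.
Mean = 27/(27+29) = 27/56 = 0.4821.
The posterior is right-skewed, so the mean exceeds the mode.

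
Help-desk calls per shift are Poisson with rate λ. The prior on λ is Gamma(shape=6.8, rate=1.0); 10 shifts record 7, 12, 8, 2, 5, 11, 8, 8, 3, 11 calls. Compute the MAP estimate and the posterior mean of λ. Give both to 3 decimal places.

MAP = 7.345, posterior mean = 7.436

Σ counts = 75. Posterior: Gamma(shape = 6.8+75 = 81.8, rate = 1.0+10 = 11.0).
Mode = (α−1)/β = 80.8/11.0 = 7.345.
Mean = α/β = 81.8/11.0 = 7.436.
The mean is pulled above the mode by the posterior's right skew.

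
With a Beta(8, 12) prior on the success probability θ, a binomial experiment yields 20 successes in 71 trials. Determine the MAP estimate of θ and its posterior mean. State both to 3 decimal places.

MAP = 0.303, posterior mean = 0.308

Posterior: Beta(8+20, 12+51) = Beta(28, 63).
Mode = (28−1)/(28+63−2) = 27/89 = 0.303.
Mean = 28/(28+63) = 28/91 = 0.308.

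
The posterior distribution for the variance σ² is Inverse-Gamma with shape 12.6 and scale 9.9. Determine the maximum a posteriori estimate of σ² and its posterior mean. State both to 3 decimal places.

Mode = β/(α+1) = 9.9/13.6 = 0.728.
Mean = β/(α−1) = 9.9/11.6 = 0.853.

MAP = 0.728; posterior mean = 0.853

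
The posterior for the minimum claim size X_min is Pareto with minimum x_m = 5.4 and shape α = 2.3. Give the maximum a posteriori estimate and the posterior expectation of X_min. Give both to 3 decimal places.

The Pareto density is strictly decreasing on [x_m, ∞), so the mode is x_m = 5.400.
Mean = α·x_m/(α−1) = 2.3·5.4/1.3 = 9.554.
Mean > mode: the posterior has a right tail.

X_min_MAP = 5.400, E[X_min|data] = 9.554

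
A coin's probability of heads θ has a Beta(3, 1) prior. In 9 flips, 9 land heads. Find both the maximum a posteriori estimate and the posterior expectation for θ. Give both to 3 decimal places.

Posterior: Beta(3+9, 1+0) = Beta(12, 1).
Since β = 1 ≤ 1 and α > 1, the Beta density is monotone increasing on [0,1]; the mode is at 1.
Mean = 12/(12+1) = 0.923.
The posterior is left-skewed, so the mode exceeds the mean.

MAP: 1.000. Posterior mean: 0.923.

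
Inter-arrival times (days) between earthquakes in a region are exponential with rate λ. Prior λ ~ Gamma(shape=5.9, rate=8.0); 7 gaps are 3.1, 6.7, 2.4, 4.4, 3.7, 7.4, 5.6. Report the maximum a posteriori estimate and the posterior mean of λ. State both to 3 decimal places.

maximum a posteriori estimate = 0.288, posterior mean = 0.312

Σ times = 33.3. Posterior: Gamma(shape = 5.9+7 = 12.9, rate = 8.0+33.3 = 41.3).
Mode = (α−1)/β = 11.9/41.3 = 0.288.
Mean = α/β = 12.9/41.3 = 0.312.
Mean > mode: the posterior has a right tail.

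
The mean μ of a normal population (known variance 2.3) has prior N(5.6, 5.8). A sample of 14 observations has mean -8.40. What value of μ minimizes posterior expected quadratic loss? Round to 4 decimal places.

Posterior for μ is Normal. Precision-weighted mean: (1/5.8·5.6 + 14/2.3·-8.40) / (1/5.8 + 14/2.3) = -8.0144.
A Normal posterior is symmetric, so mode = mean.
Quadratic loss ⇒ the optimal estimator is the posterior mean.

-8.0144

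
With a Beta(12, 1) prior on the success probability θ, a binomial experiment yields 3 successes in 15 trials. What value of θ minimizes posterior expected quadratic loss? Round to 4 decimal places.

Posterior: Beta(12+3, 1+12) = Beta(15, 13).
Mode = (15−1)/(15+13−2) = 14/26 = 0.5385.
Mean = 15/(15+13) = 15/28 = 0.5357.
Quadratic loss ⇒ the optimal estimator is the posterior mean.

0.5357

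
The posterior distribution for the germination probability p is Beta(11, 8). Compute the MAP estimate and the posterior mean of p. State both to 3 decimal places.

MAP = 0.588, posterior mean = 0.579

Mode = (11−1)/(11+8−2) = 10/17 = 0.588.
Mean = 11/(11+8) = 11/19 = 0.579.
Left-skewed posterior ⇒ mean < mode.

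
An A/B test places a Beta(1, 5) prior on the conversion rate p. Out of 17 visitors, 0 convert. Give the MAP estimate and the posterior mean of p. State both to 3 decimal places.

Posterior: Beta(1+0, 5+17) = Beta(1, 22).
Since α = 1 ≤ 1 and β > 1, the Beta density is monotone decreasing on [0,1]; the mode is at 0.
Mean = 1/(1+22) = 0.043.

MAP = 0.000, posterior mean = 0.043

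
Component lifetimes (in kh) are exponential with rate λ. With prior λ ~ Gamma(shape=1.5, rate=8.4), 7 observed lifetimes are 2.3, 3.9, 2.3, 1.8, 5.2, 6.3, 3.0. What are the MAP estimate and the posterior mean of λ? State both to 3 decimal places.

Σ times = 24.8. Posterior: Gamma(shape = 1.5+7 = 8.5, rate = 8.4+24.8 = 33.2).
Mode = (α−1)/β = 7.5/33.2 = 0.226.
Mean = α/β = 8.5/33.2 = 0.256.
Right-skewed posterior ⇒ mode < mean.

MAP: 0.226. Posterior mean: 0.256.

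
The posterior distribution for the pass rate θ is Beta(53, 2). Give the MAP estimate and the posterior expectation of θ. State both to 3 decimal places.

Mode = (53−1)/(53+2−2) = 52/53 = 0.981.
Mean = 53/(53+2) = 53/55 = 0.964.

MAP: 0.981. Posterior mean: 0.964.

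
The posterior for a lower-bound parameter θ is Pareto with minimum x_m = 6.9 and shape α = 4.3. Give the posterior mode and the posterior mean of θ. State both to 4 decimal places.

posterior mode = 6.9000, posterior mean = 8.9909

The Pareto density is strictly decreasing on [x_m, ∞), so the mode is x_m = 6.9000.
Mean = α·x_m/(α−1) = 4.3·6.9/3.3 = 8.9909.
Mean > mode: the posterior has a right tail.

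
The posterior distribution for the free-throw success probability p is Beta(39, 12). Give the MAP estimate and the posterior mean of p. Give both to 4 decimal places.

MAP = 0.7755, posterior mean = 0.7647

Mode = (39−1)/(39+12−2) = 38/49 = 0.7755.
Mean = 39/(39+12) = 39/51 = 0.7647.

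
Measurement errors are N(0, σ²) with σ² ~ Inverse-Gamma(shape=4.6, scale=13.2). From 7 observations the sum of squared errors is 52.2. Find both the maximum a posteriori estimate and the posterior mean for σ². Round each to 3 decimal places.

σ²_MAP = 4.319, E[σ²|data] = 5.535

Posterior: Inverse-Gamma(shape = 4.6+7/2 = 8.1, scale = 13.2+52.2/2 = 39.3).
Mode = β/(α+1) = 39.3/9.1 = 4.319.
Mean = β/(α−1) = 39.3/7.1 = 5.535.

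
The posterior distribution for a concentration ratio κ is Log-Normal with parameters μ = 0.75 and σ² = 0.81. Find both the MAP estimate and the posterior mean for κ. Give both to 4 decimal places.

Mode = exp(μ − σ²) = exp(-0.06) = 0.9418.
Mean = exp(μ + σ²/2) = exp(1.155) = 3.1740.

MAP estimate = 0.9418, posterior mean = 3.1740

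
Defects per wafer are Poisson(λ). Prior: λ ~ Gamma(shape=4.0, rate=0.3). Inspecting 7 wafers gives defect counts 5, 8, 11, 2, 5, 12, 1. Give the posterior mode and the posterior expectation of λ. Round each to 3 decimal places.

Σ counts = 44. Posterior: Gamma(shape = 4.0+44 = 48.0, rate = 0.3+7 = 7.3).
Mode = (α−1)/β = 47.0/7.3 = 6.438.
Mean = α/β = 48.0/7.3 = 6.575.

MAP = 6.438; posterior mean = 6.575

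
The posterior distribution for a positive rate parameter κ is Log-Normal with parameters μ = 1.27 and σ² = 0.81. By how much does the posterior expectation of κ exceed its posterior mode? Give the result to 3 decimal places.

Mode = exp(μ − σ²) = exp(0.46) = 1.584.
Mean = exp(μ + σ²/2) = exp(1.675) = 5.339.
Difference = 5.339 − 1.584 = 3.755.

3.755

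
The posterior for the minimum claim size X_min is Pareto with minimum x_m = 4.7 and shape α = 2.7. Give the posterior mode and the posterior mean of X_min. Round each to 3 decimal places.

The Pareto density is strictly decreasing on [x_m, ∞), so the mode is x_m = 4.700.
Mean = α·x_m/(α−1) = 2.7·4.7/1.7 = 7.465.

MAP: 4.700. Posterior mean: 7.465.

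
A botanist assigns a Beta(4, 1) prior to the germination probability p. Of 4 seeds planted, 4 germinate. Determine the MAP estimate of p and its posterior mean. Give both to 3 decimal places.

Posterior: Beta(4+4, 1+0) = Beta(8, 1).
Since β = 1 ≤ 1 and α > 1, the Beta density is monotone increasing on [0,1]; the mode is at 1.
Mean = 8/(8+1) = 0.889.
The posterior is left-skewed, so the mode exceeds the mean.

MAP estimate = 1.000, posterior mean = 0.889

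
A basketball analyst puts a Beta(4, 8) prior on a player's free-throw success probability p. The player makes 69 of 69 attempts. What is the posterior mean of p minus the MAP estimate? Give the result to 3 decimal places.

Posterior: Beta(4+69, 8+0) = Beta(73, 8).
Mode = (73−1)/(73+8−2) = 72/79 = 0.911.
Mean = 73/(73+8) = 73/81 = 0.901.
Difference = 0.901 − 0.911 = -0.010.

-0.010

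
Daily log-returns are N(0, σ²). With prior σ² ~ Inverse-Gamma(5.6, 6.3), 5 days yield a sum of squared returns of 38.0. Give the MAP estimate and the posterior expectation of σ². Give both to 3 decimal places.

MAP estimate = 2.780, posterior expectation = 3.563

Posterior: Inverse-Gamma(shape = 5.6+5/2 = 8.1, scale = 6.3+38.0/2 = 25.3).
Mode = β/(α+1) = 25.3/9.1 = 2.780.
Mean = β/(α−1) = 25.3/7.1 = 3.563.
The posterior is right-skewed, so the mean exceeds the mode.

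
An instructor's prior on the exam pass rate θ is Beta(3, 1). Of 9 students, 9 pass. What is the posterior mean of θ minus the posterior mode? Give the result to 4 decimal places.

Posterior: Beta(3+9, 1+0) = Beta(12, 1).
Since β = 1 ≤ 1 and α > 1, the Beta density is monotone increasing on [0,1]; the mode is at 1.
Mean = 12/(12+1) = 0.9231.
Difference = 0.9231 − 1.0000 = -0.0769.
The mean is pulled below the mode by the posterior's left skew.

-0.0769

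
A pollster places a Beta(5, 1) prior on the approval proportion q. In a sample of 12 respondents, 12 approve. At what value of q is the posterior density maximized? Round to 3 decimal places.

1.000

Posterior: Beta(5+12, 1+0) = Beta(17, 1).
Since β = 1 ≤ 1 and α > 1, the Beta density is monotone increasing on [0,1]; the mode is at 1.
Mean = 17/(17+1) = 0.944.
This is the posterior mode — the MAP estimate.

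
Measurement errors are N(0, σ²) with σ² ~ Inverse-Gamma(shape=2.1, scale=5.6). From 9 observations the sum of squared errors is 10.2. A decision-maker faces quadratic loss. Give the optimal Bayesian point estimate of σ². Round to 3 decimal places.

1.911

Posterior: Inverse-Gamma(shape = 2.1+9/2 = 6.6, scale = 5.6+10.2/2 = 10.7).
Mode = β/(α+1) = 10.7/7.6 = 1.408.
Mean = β/(α−1) = 10.7/5.6 = 1.911.
Quadratic loss ⇒ the optimal estimator is the posterior mean.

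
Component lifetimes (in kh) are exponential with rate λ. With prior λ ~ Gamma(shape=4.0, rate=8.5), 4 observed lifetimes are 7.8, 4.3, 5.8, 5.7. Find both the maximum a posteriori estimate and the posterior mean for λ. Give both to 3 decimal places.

maximum a posteriori estimate = 0.218, posterior mean = 0.249

Σ times = 23.6. Posterior: Gamma(shape = 4.0+4 = 8.0, rate = 8.5+23.6 = 32.1).
Mode = (α−1)/β = 7.0/32.1 = 0.218.
Mean = α/β = 8.0/32.1 = 0.249.
Right-skewed posterior ⇒ mode < mean.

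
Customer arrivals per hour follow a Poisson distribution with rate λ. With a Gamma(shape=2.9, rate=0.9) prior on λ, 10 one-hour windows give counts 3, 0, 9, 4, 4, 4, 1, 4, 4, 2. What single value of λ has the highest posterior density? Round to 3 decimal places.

3.385

Σ counts = 35. Posterior: Gamma(shape = 2.9+35 = 37.9, rate = 0.9+10 = 10.9).
Mode = (α−1)/β = 36.9/10.9 = 3.385.
Mean = α/β = 37.9/10.9 = 3.477.
This is the posterior mode — the MAP estimate.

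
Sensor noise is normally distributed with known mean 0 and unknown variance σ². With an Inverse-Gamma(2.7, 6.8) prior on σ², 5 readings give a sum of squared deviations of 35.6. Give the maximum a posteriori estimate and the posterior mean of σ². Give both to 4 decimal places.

σ²_MAP = 3.9677, E[σ²|data] = 5.8571

Posterior: Inverse-Gamma(shape = 2.7+5/2 = 5.2, scale = 6.8+35.6/2 = 24.6).
Mode = β/(α+1) = 24.6/6.2 = 3.9677.
Mean = β/(α−1) = 24.6/4.2 = 5.8571.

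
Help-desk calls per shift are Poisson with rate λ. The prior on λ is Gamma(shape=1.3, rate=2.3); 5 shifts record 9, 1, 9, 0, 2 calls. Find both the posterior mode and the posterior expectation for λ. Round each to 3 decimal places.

MAP = 2.918; posterior mean = 3.055

Σ counts = 21. Posterior: Gamma(shape = 1.3+21 = 22.3, rate = 2.3+5 = 7.3).
Mode = (α−1)/β = 21.3/7.3 = 2.918.
Mean = α/β = 22.3/7.3 = 3.055.
The mean is pulled above the mode by the posterior's right skew.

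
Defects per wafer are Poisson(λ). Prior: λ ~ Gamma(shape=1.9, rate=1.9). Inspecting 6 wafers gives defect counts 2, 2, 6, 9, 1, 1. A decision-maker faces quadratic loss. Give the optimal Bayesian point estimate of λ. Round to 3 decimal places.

2.899

Σ counts = 21. Posterior: Gamma(shape = 1.9+21 = 22.9, rate = 1.9+6 = 7.9).
Mode = (α−1)/β = 21.9/7.9 = 2.772.
Mean = α/β = 22.9/7.9 = 2.899.
Quadratic loss ⇒ the optimal estimator is the posterior mean.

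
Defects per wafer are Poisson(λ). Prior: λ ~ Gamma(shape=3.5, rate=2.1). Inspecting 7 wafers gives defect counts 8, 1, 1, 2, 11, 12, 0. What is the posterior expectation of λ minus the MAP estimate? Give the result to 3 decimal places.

Σ counts = 35. Posterior: Gamma(shape = 3.5+35 = 38.5, rate = 2.1+7 = 9.1).
Mode = (α−1)/β = 37.5/9.1 = 4.121.
Mean = α/β = 38.5/9.1 = 4.231.
Difference = 4.231 − 4.121 = 0.110.

0.110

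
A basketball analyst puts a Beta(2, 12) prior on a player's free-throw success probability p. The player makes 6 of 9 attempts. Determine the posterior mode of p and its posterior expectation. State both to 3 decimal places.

posterior mode = 0.333, posterior expectation = 0.348

Posterior: Beta(2+6, 12+3) = Beta(8, 15).
Mode = (8−1)/(8+15−2) = 7/21 = 0.333.
Mean = 8/(8+15) = 8/23 = 0.348.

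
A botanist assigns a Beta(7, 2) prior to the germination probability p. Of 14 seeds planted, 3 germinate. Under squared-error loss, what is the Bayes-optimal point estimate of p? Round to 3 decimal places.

Posterior: Beta(7+3, 2+11) = Beta(10, 13).
Mode = (10−1)/(10+13−2) = 9/21 = 0.429.
Mean = 10/(10+13) = 10/23 = 0.435.
Squared-error loss ⇒ the optimal estimator is the posterior mean.

0.435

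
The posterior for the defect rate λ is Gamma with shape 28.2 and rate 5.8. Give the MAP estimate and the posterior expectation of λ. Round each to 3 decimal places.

MAP estimate = 4.690, posterior expectation = 4.862

Mode = (α−1)/β = 27.2/5.8 = 4.690.
Mean = α/β = 28.2/5.8 = 4.862.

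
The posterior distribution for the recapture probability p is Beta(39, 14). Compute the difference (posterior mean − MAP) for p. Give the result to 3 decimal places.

-0.009

Mode = (39−1)/(39+14−2) = 38/51 = 0.745.
Mean = 39/(39+14) = 39/53 = 0.736.
Difference = 0.736 − 0.745 = -0.009.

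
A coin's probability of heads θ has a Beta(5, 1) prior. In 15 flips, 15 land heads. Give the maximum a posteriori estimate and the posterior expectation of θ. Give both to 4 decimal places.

MAP: 1.0000. Posterior mean: 0.9524.

Posterior: Beta(5+15, 1+0) = Beta(20, 1).
Since β = 1 ≤ 1 and α > 1, the Beta density is monotone increasing on [0,1]; the mode is at 1.
Mean = 20/(20+1) = 0.9524.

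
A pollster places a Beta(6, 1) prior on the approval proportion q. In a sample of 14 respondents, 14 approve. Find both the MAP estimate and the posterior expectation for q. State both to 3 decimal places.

Posterior: Beta(6+14, 1+0) = Beta(20, 1).
Since β = 1 ≤ 1 and α > 1, the Beta density is monotone increasing on [0,1]; the mode is at 1.
Mean = 20/(20+1) = 0.952.

MAP = 1.000; posterior mean = 0.952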